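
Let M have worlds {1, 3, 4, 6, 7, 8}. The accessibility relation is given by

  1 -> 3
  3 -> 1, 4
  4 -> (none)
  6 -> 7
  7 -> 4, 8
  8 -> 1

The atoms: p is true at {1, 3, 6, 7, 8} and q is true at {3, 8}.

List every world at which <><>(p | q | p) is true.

{1, 3, 6, 7, 8}

1: successors {3}; <>(p | q | p) there: 3:T. ✓
3: successors {1, 4}; <>(p | q | p) there: 1:T, 4:F. ✓
4: no successors, so <><>(p | q | p) fails. ✗
6: successors {7}; <>(p | q | p) there: 7:T. ✓
7: successors {4, 8}; <>(p | q | p) there: 4:F, 8:T. ✓
8: successors {1}; <>(p | q | p) there: 1:T. ✓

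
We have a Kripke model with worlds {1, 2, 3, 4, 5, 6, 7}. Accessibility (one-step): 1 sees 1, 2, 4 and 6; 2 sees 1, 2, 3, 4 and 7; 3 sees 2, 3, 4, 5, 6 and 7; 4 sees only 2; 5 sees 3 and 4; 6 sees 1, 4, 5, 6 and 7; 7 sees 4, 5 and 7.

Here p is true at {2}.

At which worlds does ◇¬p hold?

1: successors {1, 2, 4, 6}; ¬p there: 1:T, 2:F, 4:T, 6:T. ✓
2: successors {1, 2, 3, 4, 7}; ¬p there: 1:T, 2:F, 3:T, 4:T, 7:T. ✓
3: successors {2, 3, 4, 5, 6, 7}; ¬p there: 2:F, 3:T, 4:T, 5:T, 6:T, 7:T. ✓
4: successors {2}; ¬p there: 2:F. ✗
5: successors {3, 4}; ¬p there: 3:T, 4:T. ✓
6: successors {1, 4, 5, 6, 7}; ¬p there: 1:T, 4:T, 5:T, 6:T, 7:T. ✓
7: successors {4, 5, 7}; ¬p there: 4:T, 5:T, 7:T. ✓

{1, 2, 3, 5, 6, 7}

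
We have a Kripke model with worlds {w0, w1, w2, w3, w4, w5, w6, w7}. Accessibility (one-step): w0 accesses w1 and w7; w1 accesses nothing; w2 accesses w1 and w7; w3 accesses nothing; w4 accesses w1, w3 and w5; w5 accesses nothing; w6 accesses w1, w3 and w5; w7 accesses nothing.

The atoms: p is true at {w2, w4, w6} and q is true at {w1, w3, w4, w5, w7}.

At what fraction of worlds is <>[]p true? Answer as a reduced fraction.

1/2

w0: successors {w1, w7}; []p there: w1:T, w7:T. ✓
w1: no successors, so <>[]p fails. ✗
w2: successors {w1, w7}; []p there: w1:T, w7:T. ✓
w3: no successors, so <>[]p fails. ✗
w4: successors {w1, w3, w5}; []p there: w1:T, w3:T, w5:T. ✓
w5: no successors, so <>[]p fails. ✗
w6: successors {w1, w3, w5}; []p there: w1:T, w3:T, w5:T. ✓
w7: no successors, so <>[]p fails. ✗
That's 4 of 8 worlds, so 4/8 = 1/2.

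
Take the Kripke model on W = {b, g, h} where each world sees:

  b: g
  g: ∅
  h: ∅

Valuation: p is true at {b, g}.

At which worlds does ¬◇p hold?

{g, h}

b: ◇p is T. ✗
g: ◇p is F. ✓
h: ◇p is F. ✓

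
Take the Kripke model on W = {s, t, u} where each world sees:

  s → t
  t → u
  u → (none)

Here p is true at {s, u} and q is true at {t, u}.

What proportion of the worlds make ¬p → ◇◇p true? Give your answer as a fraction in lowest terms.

2/3

s: ¬p is F, ◇◇p is T. ✓
t: ¬p is T, ◇◇p is F. ✗
u: ¬p is F, ◇◇p is F. ✓
That's 2 of 3 worlds, so 2/3.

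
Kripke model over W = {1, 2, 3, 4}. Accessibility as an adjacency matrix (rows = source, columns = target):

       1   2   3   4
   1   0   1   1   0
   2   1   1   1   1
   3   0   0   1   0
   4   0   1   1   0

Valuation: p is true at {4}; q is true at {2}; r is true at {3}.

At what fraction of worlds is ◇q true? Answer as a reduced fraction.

3/4

1: successors {2, 3}; q there: 2:T, 3:F. ✓
2: successors {1, 2, 3, 4}; q there: 1:F, 2:T, 3:F, 4:F. ✓
3: successors {3}; q there: 3:F. ✗
4: successors {2, 3}; q there: 2:T, 3:F. ✓
That's 3 of 4 worlds, so 3/4.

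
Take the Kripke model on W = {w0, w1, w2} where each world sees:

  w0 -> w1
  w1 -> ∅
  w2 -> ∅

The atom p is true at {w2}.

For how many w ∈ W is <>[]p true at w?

w0: successors {w1}; []p there: w1:T. ✓
w1: no successors, so <>[]p fails. ✗
w2: no successors, so <>[]p fails. ✗
Satisfying worlds: {w0}.

1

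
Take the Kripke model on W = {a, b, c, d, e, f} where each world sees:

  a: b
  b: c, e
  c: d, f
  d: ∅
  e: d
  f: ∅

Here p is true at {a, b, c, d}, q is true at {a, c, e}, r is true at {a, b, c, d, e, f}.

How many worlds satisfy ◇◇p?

2

a: successors {b}; ◇p there: b:T. ✓
b: successors {c, e}; ◇p there: c:T, e:T. ✓
c: successors {d, f}; ◇p there: d:F, f:F. ✗
d: no successors, so ◇◇p fails. ✗
e: successors {d}; ◇p there: d:F. ✗
f: no successors, so ◇◇p fails. ✗
Satisfying worlds: {a, b}.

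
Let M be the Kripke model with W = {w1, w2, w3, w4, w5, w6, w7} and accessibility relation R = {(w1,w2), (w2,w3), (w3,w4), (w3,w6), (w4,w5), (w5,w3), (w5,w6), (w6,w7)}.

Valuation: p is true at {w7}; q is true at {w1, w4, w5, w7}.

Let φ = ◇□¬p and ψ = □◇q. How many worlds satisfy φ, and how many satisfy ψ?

6 and 4

For ◇□¬p:
w1: successors {w2}; □¬p there: w2:T. ✓
w2: successors {w3}; □¬p there: w3:T. ✓
w3: successors {w4, w6}; □¬p there: w4:T, w6:F. ✓
w4: successors {w5}; □¬p there: w5:T. ✓
w5: successors {w3, w6}; □¬p there: w3:T, w6:F. ✓
w6: successors {w7}; □¬p there: w7:T. ✓
w7: no successors, so ◇□¬p fails. ✗
— 6 worlds.
For □◇q:
w1: successors {w2}; ◇q there: w2:F. ✗
w2: successors {w3}; ◇q there: w3:T. ✓
w3: successors {w4, w6}; ◇q there: w4:T, w6:T. ✓
w4: successors {w5}; ◇q there: w5:F. ✗
w5: successors {w3, w6}; ◇q there: w3:T, w6:T. ✓
w6: successors {w7}; ◇q there: w7:F. ✗
w7: no successors, so □◇q holds vacuously. ✓
— 4 worlds.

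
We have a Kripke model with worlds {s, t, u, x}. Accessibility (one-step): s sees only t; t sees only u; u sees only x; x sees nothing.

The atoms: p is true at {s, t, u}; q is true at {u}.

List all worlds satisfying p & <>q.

s: p is T, <>q is F. ✗
t: p is T, <>q is T. ✓
u: p is T, <>q is F. ✗
x: p is F, <>q is F. ✗

{t}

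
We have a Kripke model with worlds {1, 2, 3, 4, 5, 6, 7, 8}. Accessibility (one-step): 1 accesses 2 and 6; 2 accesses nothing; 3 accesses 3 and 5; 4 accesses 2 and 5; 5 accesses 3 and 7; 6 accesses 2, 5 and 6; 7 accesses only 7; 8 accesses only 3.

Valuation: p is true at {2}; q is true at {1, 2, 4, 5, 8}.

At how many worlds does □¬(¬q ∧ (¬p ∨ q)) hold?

2

1: successors {2, 6}; ¬(¬q ∧ (¬p ∨ q)) there: 2:T, 6:F. ✗
2: no successors, so □¬(¬q ∧ (¬p ∨ q)) holds vacuously. ✓
3: successors {3, 5}; ¬(¬q ∧ (¬p ∨ q)) there: 3:F, 5:T. ✗
4: successors {2, 5}; ¬(¬q ∧ (¬p ∨ q)) there: 2:T, 5:T. ✓
5: successors {3, 7}; ¬(¬q ∧ (¬p ∨ q)) there: 3:F, 7:F. ✗
6: successors {2, 5, 6}; ¬(¬q ∧ (¬p ∨ q)) there: 2:T, 5:T, 6:F. ✗
7: successors {7}; ¬(¬q ∧ (¬p ∨ q)) there: 7:F. ✗
8: successors {3}; ¬(¬q ∧ (¬p ∨ q)) there: 3:F. ✗
Satisfying worlds: {2, 4}.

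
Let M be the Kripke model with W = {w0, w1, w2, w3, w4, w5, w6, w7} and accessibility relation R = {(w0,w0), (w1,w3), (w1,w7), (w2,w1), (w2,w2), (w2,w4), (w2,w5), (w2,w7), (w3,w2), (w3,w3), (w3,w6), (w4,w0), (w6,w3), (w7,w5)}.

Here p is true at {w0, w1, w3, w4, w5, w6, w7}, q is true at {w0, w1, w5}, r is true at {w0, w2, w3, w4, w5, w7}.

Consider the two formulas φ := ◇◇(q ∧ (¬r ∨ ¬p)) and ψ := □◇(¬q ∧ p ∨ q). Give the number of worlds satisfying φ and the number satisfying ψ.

2 and 6

For ◇◇(q ∧ (¬r ∨ ¬p)):
w0: successors {w0}; ◇(q ∧ (¬r ∨ ¬p)) there: w0:F. ✗
w1: successors {w3, w7}; ◇(q ∧ (¬r ∨ ¬p)) there: w3:F, w7:F. ✗
w2: successors {w1, w2, w4, w5, w7}; ◇(q ∧ (¬r ∨ ¬p)) there: w1:F, w2:T, w4:F, w5:F, w7:F. ✓
w3: successors {w2, w3, w6}; ◇(q ∧ (¬r ∨ ¬p)) there: w2:T, w3:F, w6:F. ✓
w4: successors {w0}; ◇(q ∧ (¬r ∨ ¬p)) there: w0:F. ✗
w5: no successors, so ◇◇(q ∧ (¬r ∨ ¬p)) fails. ✗
w6: successors {w3}; ◇(q ∧ (¬r ∨ ¬p)) there: w3:F. ✗
w7: successors {w5}; ◇(q ∧ (¬r ∨ ¬p)) there: w5:F. ✗
— 2 worlds.
For □◇(¬q ∧ p ∨ q):
w0: successors {w0}; ◇(¬q ∧ p ∨ q) there: w0:T. ✓
w1: successors {w3, w7}; ◇(¬q ∧ p ∨ q) there: w3:T, w7:T. ✓
w2: successors {w1, w2, w4, w5, w7}; ◇(¬q ∧ p ∨ q) there: w1:T, w2:T, w4:T, w5:F, w7:T. ✗
w3: successors {w2, w3, w6}; ◇(¬q ∧ p ∨ q) there: w2:T, w3:T, w6:T. ✓
w4: successors {w0}; ◇(¬q ∧ p ∨ q) there: w0:T. ✓
w5: no successors, so □◇(¬q ∧ p ∨ q) holds vacuously. ✓
w6: successors {w3}; ◇(¬q ∧ p ∨ q) there: w3:T. ✓
w7: successors {w5}; ◇(¬q ∧ p ∨ q) there: w5:F. ✗
— 6 worlds.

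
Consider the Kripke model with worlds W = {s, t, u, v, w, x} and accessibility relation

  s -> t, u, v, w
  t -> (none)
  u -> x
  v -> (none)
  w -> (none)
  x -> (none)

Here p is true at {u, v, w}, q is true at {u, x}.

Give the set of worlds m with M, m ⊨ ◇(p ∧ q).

{s}

s: successors {t, u, v, w}; p ∧ q there: t:F, u:T, v:F, w:F. ✓
t: no successors, so ◇(p ∧ q) fails. ✗
u: successors {x}; p ∧ q there: x:F. ✗
v: no successors, so ◇(p ∧ q) fails. ✗
w: no successors, so ◇(p ∧ q) fails. ✗
x: no successors, so ◇(p ∧ q) fails. ✗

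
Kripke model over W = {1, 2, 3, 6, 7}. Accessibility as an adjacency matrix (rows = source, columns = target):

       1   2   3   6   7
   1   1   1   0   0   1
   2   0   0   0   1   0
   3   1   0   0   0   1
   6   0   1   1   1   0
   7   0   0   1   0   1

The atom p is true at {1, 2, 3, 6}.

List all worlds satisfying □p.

{2, 6}

1: successors {1, 2, 7}; p there: 1:T, 2:T, 7:F. ✗
2: successors {6}; p there: 6:T. ✓
3: successors {1, 7}; p there: 1:T, 7:F. ✗
6: successors {2, 3, 6}; p there: 2:T, 3:T, 6:T. ✓
7: successors {3, 7}; p there: 3:T, 7:F. ✗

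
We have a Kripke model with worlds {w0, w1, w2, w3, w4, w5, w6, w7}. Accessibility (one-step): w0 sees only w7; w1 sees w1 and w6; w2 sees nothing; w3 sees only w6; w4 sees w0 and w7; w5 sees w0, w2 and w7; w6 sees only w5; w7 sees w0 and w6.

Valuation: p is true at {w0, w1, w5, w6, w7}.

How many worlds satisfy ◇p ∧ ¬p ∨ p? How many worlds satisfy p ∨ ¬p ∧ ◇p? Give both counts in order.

7 and 7

For ◇p ∧ ¬p ∨ p:
w0: ◇p ∧ ¬p is F, p is T. ✓
w1: ◇p ∧ ¬p is F, p is T. ✓
w2: ◇p ∧ ¬p is F, p is F. ✗
w3: ◇p ∧ ¬p is T, p is F. ✓
w4: ◇p ∧ ¬p is T, p is F. ✓
w5: ◇p ∧ ¬p is F, p is T. ✓
w6: ◇p ∧ ¬p is F, p is T. ✓
w7: ◇p ∧ ¬p is F, p is T. ✓
— 7 worlds.
For p ∨ ¬p ∧ ◇p:
w0: p is T, ¬p ∧ ◇p is F. ✓
w1: p is T, ¬p ∧ ◇p is F. ✓
w2: p is F, ¬p ∧ ◇p is F. ✗
w3: p is F, ¬p ∧ ◇p is T. ✓
w4: p is F, ¬p ∧ ◇p is T. ✓
w5: p is T, ¬p ∧ ◇p is F. ✓
w6: p is T, ¬p ∧ ◇p is F. ✓
w7: p is T, ¬p ∧ ◇p is F. ✓
— 7 worlds.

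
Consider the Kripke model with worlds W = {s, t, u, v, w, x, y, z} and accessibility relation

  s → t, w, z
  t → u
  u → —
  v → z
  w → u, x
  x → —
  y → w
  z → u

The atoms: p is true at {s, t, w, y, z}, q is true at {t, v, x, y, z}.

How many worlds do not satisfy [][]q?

s: successors {t, w, z}; []q there: t:F, w:F, z:F. ✗
t: successors {u}; []q there: u:T. ✓
u: no successors, so [][]q holds vacuously. ✓
v: successors {z}; []q there: z:F. ✗
w: successors {u, x}; []q there: u:T, x:T. ✓
x: no successors, so [][]q holds vacuously. ✓
y: successors {w}; []q there: w:F. ✗
z: successors {u}; []q there: u:T. ✓
Satisfying worlds: {t, u, w, x, z}.
So [][]q fails at the other 3 worlds.

3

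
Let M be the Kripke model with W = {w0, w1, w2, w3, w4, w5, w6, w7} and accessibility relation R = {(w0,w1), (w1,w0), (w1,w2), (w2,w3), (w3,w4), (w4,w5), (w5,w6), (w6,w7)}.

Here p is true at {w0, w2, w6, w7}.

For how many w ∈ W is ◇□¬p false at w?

w0: successors {w1}; □¬p there: w1:F. ✗
w1: successors {w0, w2}; □¬p there: w0:T, w2:T. ✓
w2: successors {w3}; □¬p there: w3:T. ✓
w3: successors {w4}; □¬p there: w4:T. ✓
w4: successors {w5}; □¬p there: w5:F. ✗
w5: successors {w6}; □¬p there: w6:F. ✗
w6: successors {w7}; □¬p there: w7:T. ✓
w7: no successors, so ◇□¬p fails. ✗
Satisfying worlds: {w1, w2, w3, w6}.
So ◇□¬p fails at the other 4 worlds.

4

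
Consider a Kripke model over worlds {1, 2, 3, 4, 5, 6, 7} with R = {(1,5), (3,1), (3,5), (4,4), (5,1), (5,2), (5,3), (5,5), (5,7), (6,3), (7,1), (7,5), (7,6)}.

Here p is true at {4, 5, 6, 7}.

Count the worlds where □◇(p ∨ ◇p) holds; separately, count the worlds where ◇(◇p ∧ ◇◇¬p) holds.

6 and 5

For □◇(p ∨ ◇p):
1: successors {5}; ◇(p ∨ ◇p) there: 5:T. ✓
2: no successors, so □◇(p ∨ ◇p) holds vacuously. ✓
3: successors {1, 5}; ◇(p ∨ ◇p) there: 1:T, 5:T. ✓
4: successors {4}; ◇(p ∨ ◇p) there: 4:T. ✓
5: successors {1, 2, 3, 5, 7}; ◇(p ∨ ◇p) there: 1:T, 2:F, 3:T, 5:T, 7:T. ✗
6: successors {3}; ◇(p ∨ ◇p) there: 3:T. ✓
7: successors {1, 5, 6}; ◇(p ∨ ◇p) there: 1:T, 5:T, 6:T. ✓
— 6 worlds.
For ◇(◇p ∧ ◇◇¬p):
1: successors {5}; ◇p ∧ ◇◇¬p there: 5:T. ✓
2: no successors, so ◇(◇p ∧ ◇◇¬p) fails. ✗
3: successors {1, 5}; ◇p ∧ ◇◇¬p there: 1:T, 5:T. ✓
4: successors {4}; ◇p ∧ ◇◇¬p there: 4:F. ✗
5: successors {1, 2, 3, 5, 7}; ◇p ∧ ◇◇¬p there: 1:T, 2:F, 3:T, 5:T, 7:T. ✓
6: successors {3}; ◇p ∧ ◇◇¬p there: 3:T. ✓
7: successors {1, 5, 6}; ◇p ∧ ◇◇¬p there: 1:T, 5:T, 6:F. ✓
— 5 worlds.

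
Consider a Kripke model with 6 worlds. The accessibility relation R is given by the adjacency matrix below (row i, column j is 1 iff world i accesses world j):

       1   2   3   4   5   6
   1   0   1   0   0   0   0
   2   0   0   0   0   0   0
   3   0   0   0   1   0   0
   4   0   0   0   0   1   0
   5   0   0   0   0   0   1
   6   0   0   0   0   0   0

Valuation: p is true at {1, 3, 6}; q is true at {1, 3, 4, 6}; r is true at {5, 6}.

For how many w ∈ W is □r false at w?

1: successors {2}; r there: 2:F. ✗
2: no successors, so □r holds vacuously. ✓
3: successors {4}; r there: 4:F. ✗
4: successors {5}; r there: 5:T. ✓
5: successors {6}; r there: 6:T. ✓
6: no successors, so □r holds vacuously. ✓
Satisfying worlds: {2, 4, 5, 6}.
So □r fails at the other 2 worlds.

2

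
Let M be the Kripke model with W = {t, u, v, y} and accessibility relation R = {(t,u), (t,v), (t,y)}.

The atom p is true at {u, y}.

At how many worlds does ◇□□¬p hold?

t: successors {u, v, y}; □□¬p there: u:T, v:T, y:T. ✓
u: no successors, so ◇□□¬p fails. ✗
v: no successors, so ◇□□¬p fails. ✗
y: no successors, so ◇□□¬p fails. ✗
Satisfying worlds: {t}.

1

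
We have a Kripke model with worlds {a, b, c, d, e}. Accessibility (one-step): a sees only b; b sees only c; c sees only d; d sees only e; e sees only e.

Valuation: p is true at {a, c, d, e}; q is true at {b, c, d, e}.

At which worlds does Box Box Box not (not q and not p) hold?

{a, b, c, d, e}

a: successors {b}; Box Box not (not q and not p) there: b:T. ✓
b: successors {c}; Box Box not (not q and not p) there: c:T. ✓
c: successors {d}; Box Box not (not q and not p) there: d:T. ✓
d: successors {e}; Box Box not (not q and not p) there: e:T. ✓
e: successors {e}; Box Box not (not q and not p) there: e:T. ✓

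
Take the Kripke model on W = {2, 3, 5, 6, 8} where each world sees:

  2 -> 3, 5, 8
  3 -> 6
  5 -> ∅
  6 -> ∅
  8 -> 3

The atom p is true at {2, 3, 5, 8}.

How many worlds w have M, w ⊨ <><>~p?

2: successors {3, 5, 8}; <>~p there: 3:T, 5:F, 8:F. ✓
3: successors {6}; <>~p there: 6:F. ✗
5: no successors, so <><>~p fails. ✗
6: no successors, so <><>~p fails. ✗
8: successors {3}; <>~p there: 3:T. ✓
Satisfying worlds: {2, 8}.

2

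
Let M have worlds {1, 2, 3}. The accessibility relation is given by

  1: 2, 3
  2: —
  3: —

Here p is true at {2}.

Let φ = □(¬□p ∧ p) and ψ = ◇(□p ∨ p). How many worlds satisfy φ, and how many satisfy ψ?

2 and 1

For □(¬□p ∧ p):
1: successors {2, 3}; ¬□p ∧ p there: 2:F, 3:F. ✗
2: no successors, so □(¬□p ∧ p) holds vacuously. ✓
3: no successors, so □(¬□p ∧ p) holds vacuously. ✓
— 2 worlds.
For ◇(□p ∨ p):
1: successors {2, 3}; □p ∨ p there: 2:T, 3:T. ✓
2: no successors, so ◇(□p ∨ p) fails. ✗
3: no successors, so ◇(□p ∨ p) fails. ✗
— 1 world.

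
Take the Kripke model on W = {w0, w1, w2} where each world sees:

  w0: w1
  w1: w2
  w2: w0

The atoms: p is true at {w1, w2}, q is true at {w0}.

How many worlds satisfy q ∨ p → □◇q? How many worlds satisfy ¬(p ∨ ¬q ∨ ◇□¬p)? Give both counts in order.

For q ∨ p → □◇q:
w0: q ∨ p is T, □◇q is F. ✗
w1: q ∨ p is T, □◇q is T. ✓
w2: q ∨ p is T, □◇q is F. ✗
— 1 world.
For ¬(p ∨ ¬q ∨ ◇□¬p):
w0: p ∨ ¬q ∨ ◇□¬p is F. ✓
w1: p ∨ ¬q ∨ ◇□¬p is T. ✗
w2: p ∨ ¬q ∨ ◇□¬p is T. ✗
— 1 world.

1 and 1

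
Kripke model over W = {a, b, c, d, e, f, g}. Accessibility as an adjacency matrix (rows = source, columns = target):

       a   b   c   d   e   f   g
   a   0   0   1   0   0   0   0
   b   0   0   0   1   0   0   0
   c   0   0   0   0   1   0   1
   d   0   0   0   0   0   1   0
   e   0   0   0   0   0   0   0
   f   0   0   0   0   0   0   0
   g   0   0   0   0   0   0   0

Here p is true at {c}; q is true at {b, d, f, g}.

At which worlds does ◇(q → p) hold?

a: successors {c}; q → p there: c:T. ✓
b: successors {d}; q → p there: d:F. ✗
c: successors {e, g}; q → p there: e:T, g:F. ✓
d: successors {f}; q → p there: f:F. ✗
e: no successors, so ◇(q → p) fails. ✗
f: no successors, so ◇(q → p) fails. ✗
g: no successors, so ◇(q → p) fails. ✗

{a, c}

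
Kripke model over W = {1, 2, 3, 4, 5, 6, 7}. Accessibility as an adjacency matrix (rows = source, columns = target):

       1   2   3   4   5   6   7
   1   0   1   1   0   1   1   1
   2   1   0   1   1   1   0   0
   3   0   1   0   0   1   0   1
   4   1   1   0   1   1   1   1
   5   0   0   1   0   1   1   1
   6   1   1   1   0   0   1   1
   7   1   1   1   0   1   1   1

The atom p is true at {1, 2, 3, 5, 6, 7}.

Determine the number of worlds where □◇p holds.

1: successors {2, 3, 5, 6, 7}; ◇p there: 2:T, 3:T, 5:T, 6:T, 7:T. ✓
2: successors {1, 3, 4, 5}; ◇p there: 1:T, 3:T, 4:T, 5:T. ✓
3: successors {2, 5, 7}; ◇p there: 2:T, 5:T, 7:T. ✓
4: successors {1, 2, 4, 5, 6, 7}; ◇p there: 1:T, 2:T, 4:T, 5:T, 6:T, 7:T. ✓
5: successors {3, 5, 6, 7}; ◇p there: 3:T, 5:T, 6:T, 7:T. ✓
6: successors {1, 2, 3, 6, 7}; ◇p there: 1:T, 2:T, 3:T, 6:T, 7:T. ✓
7: successors {1, 2, 3, 5, 6, 7}; ◇p there: 1:T, 2:T, 3:T, 5:T, 6:T, 7:T. ✓
Satisfying worlds: {1, 2, 3, 4, 5, 6, 7}.

7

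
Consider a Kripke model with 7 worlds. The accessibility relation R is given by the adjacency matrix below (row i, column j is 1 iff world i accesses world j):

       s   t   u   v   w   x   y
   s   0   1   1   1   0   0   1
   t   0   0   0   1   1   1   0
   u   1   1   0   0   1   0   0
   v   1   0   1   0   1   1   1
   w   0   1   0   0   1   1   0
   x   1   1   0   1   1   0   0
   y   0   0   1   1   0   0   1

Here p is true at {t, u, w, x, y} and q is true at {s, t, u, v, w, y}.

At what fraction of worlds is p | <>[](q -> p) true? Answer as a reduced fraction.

6/7

s: p is F, <>[](q -> p) is F. ✗
t: p is T, <>[](q -> p) is T. ✓
u: p is T, <>[](q -> p) is T. ✓
v: p is F, <>[](q -> p) is T. ✓
w: p is T, <>[](q -> p) is T. ✓
x: p is T, <>[](q -> p) is T. ✓
y: p is T, <>[](q -> p) is F. ✓
That's 6 of 7 worlds, so 6/7.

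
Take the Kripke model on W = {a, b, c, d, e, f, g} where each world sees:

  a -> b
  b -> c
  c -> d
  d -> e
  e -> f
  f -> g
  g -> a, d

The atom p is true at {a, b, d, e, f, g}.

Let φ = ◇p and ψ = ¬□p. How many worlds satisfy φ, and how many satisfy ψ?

For ◇p:
a: successors {b}; p there: b:T. ✓
b: successors {c}; p there: c:F. ✗
c: successors {d}; p there: d:T. ✓
d: successors {e}; p there: e:T. ✓
e: successors {f}; p there: f:T. ✓
f: successors {g}; p there: g:T. ✓
g: successors {a, d}; p there: a:T, d:T. ✓
— 6 worlds.
For ¬□p:
a: □p is T. ✗
b: □p is F. ✓
c: □p is T. ✗
d: □p is T. ✗
e: □p is T. ✗
f: □p is T. ✗
g: □p is T. ✗
— 1 world.

6 and 1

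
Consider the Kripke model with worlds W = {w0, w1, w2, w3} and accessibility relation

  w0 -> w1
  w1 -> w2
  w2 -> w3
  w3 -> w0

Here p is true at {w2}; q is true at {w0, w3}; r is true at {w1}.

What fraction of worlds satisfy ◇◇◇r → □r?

w0: ◇◇◇r is F, □r is T. ✓
w1: ◇◇◇r is F, □r is F. ✓
w2: ◇◇◇r is T, □r is F. ✗
w3: ◇◇◇r is F, □r is F. ✓
That's 3 of 4 worlds, so 3/4.

3/4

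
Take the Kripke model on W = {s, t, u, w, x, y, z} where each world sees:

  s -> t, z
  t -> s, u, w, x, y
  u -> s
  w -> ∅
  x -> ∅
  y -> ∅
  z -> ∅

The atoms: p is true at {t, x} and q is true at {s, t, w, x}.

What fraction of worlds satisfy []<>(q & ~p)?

s: successors {t, z}; <>(q & ~p) there: t:T, z:F. ✗
t: successors {s, u, w, x, y}; <>(q & ~p) there: s:F, u:T, w:F, x:F, y:F. ✗
u: successors {s}; <>(q & ~p) there: s:F. ✗
w: no successors, so []<>(q & ~p) holds vacuously. ✓
x: no successors, so []<>(q & ~p) holds vacuously. ✓
y: no successors, so []<>(q & ~p) holds vacuously. ✓
z: no successors, so []<>(q & ~p) holds vacuously. ✓
That's 4 of 7 worlds, so 4/7.

4/7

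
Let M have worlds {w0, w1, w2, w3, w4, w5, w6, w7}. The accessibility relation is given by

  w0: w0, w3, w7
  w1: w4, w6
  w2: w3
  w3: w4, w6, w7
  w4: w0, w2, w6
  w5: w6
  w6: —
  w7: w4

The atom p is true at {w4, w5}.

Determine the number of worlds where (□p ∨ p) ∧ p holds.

2

w0: □p ∨ p is F, p is F. ✗
w1: □p ∨ p is F, p is F. ✗
w2: □p ∨ p is F, p is F. ✗
w3: □p ∨ p is F, p is F. ✗
w4: □p ∨ p is T, p is T. ✓
w5: □p ∨ p is T, p is T. ✓
w6: □p ∨ p is T, p is F. ✗
w7: □p ∨ p is T, p is F. ✗
Satisfying worlds: {w4, w5}.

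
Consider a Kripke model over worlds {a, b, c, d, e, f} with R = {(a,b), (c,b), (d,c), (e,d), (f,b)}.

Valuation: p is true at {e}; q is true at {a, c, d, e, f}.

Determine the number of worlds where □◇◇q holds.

a: successors {b}; ◇◇q there: b:F. ✗
b: no successors, so □◇◇q holds vacuously. ✓
c: successors {b}; ◇◇q there: b:F. ✗
d: successors {c}; ◇◇q there: c:F. ✗
e: successors {d}; ◇◇q there: d:F. ✗
f: successors {b}; ◇◇q there: b:F. ✗
Satisfying worlds: {b}.

1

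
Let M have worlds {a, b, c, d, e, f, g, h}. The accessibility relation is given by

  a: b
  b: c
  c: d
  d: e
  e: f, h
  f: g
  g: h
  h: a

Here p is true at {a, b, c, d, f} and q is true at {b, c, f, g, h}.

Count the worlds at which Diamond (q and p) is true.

a: successors {b}; q and p there: b:T. ✓
b: successors {c}; q and p there: c:T. ✓
c: successors {d}; q and p there: d:F. ✗
d: successors {e}; q and p there: e:F. ✗
e: successors {f, h}; q and p there: f:T, h:F. ✓
f: successors {g}; q and p there: g:F. ✗
g: successors {h}; q and p there: h:F. ✗
h: successors {a}; q and p there: a:F. ✗
Satisfying worlds: {a, b, e}.

3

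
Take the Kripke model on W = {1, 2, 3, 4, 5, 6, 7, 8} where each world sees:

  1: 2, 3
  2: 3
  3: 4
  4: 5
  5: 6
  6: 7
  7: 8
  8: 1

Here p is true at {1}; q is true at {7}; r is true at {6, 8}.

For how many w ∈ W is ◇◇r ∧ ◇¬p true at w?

2

1: ◇◇r is F, ◇¬p is T. ✗
2: ◇◇r is F, ◇¬p is T. ✗
3: ◇◇r is F, ◇¬p is T. ✗
4: ◇◇r is T, ◇¬p is T. ✓
5: ◇◇r is F, ◇¬p is T. ✗
6: ◇◇r is T, ◇¬p is T. ✓
7: ◇◇r is F, ◇¬p is T. ✗
8: ◇◇r is F, ◇¬p is F. ✗
Satisfying worlds: {4, 6}.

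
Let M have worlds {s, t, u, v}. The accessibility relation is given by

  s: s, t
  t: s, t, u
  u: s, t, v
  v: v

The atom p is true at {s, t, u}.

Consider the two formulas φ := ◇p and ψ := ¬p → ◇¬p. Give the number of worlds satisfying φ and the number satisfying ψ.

3 and 4

For ◇p:
s: successors {s, t}; p there: s:T, t:T. ✓
t: successors {s, t, u}; p there: s:T, t:T, u:T. ✓
u: successors {s, t, v}; p there: s:T, t:T, v:F. ✓
v: successors {v}; p there: v:F. ✗
— 3 worlds.
For ¬p → ◇¬p:
s: ¬p is F, ◇¬p is F. ✓
t: ¬p is F, ◇¬p is F. ✓
u: ¬p is F, ◇¬p is T. ✓
v: ¬p is T, ◇¬p is T. ✓
— 4 worlds.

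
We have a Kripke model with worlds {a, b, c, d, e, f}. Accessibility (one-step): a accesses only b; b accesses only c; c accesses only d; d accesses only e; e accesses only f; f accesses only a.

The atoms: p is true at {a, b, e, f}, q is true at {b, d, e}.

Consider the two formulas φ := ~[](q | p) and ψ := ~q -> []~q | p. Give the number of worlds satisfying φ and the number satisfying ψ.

1 and 5

For ~[](q | p):
a: [](q | p) is T. ✗
b: [](q | p) is F. ✓
c: [](q | p) is T. ✗
d: [](q | p) is T. ✗
e: [](q | p) is T. ✗
f: [](q | p) is T. ✗
— 1 world.
For ~q -> []~q | p:
a: ~q is T, []~q | p is T. ✓
b: ~q is F, []~q | p is T. ✓
c: ~q is T, []~q | p is F. ✗
d: ~q is F, []~q | p is F. ✓
e: ~q is F, []~q | p is T. ✓
f: ~q is T, []~q | p is T. ✓
— 5 worlds.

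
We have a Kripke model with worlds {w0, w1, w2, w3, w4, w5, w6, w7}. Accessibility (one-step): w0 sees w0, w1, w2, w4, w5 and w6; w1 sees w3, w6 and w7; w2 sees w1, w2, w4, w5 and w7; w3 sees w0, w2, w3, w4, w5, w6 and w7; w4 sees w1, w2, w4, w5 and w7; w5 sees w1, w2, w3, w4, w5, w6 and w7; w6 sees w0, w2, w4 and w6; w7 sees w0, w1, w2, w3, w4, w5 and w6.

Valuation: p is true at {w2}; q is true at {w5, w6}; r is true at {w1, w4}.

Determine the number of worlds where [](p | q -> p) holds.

0

w0: successors {w0, w1, w2, w4, w5, w6}; p | q -> p there: w0:T, w1:T, w2:T, w4:T, w5:F, w6:F. ✗
w1: successors {w3, w6, w7}; p | q -> p there: w3:T, w6:F, w7:T. ✗
w2: successors {w1, w2, w4, w5, w7}; p | q -> p there: w1:T, w2:T, w4:T, w5:F, w7:T. ✗
w3: successors {w0, w2, w3, w4, w5, w6, w7}; p | q -> p there: w0:T, w2:T, w3:T, w4:T, w5:F, w6:F, w7:T. ✗
w4: successors {w1, w2, w4, w5, w7}; p | q -> p there: w1:T, w2:T, w4:T, w5:F, w7:T. ✗
w5: successors {w1, w2, w3, w4, w5, w6, w7}; p | q -> p there: w1:T, w2:T, w3:T, w4:T, w5:F, w6:F, w7:T. ✗
w6: successors {w0, w2, w4, w6}; p | q -> p there: w0:T, w2:T, w4:T, w6:F. ✗
w7: successors {w0, w1, w2, w3, w4, w5, w6}; p | q -> p there: w0:T, w1:T, w2:T, w3:T, w4:T, w5:F, w6:F. ✗
Satisfying worlds: ∅.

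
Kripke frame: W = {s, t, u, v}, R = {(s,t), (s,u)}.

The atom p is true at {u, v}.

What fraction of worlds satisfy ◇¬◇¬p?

1/4

s: successors {t, u}; ¬◇¬p there: t:T, u:T. ✓
t: no successors, so ◇¬◇¬p fails. ✗
u: no successors, so ◇¬◇¬p fails. ✗
v: no successors, so ◇¬◇¬p fails. ✗
That's 1 of 4 worlds, so 1/4.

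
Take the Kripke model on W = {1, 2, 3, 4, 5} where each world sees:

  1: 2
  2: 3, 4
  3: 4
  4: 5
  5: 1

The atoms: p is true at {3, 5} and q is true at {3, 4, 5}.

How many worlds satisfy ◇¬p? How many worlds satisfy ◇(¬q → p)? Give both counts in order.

For ◇¬p:
1: successors {2}; ¬p there: 2:T. ✓
2: successors {3, 4}; ¬p there: 3:F, 4:T. ✓
3: successors {4}; ¬p there: 4:T. ✓
4: successors {5}; ¬p there: 5:F. ✗
5: successors {1}; ¬p there: 1:T. ✓
— 4 worlds.
For ◇(¬q → p):
1: successors {2}; ¬q → p there: 2:F. ✗
2: successors {3, 4}; ¬q → p there: 3:T, 4:T. ✓
3: successors {4}; ¬q → p there: 4:T. ✓
4: successors {5}; ¬q → p there: 5:T. ✓
5: successors {1}; ¬q → p there: 1:F. ✗
— 3 worlds.

4 and 3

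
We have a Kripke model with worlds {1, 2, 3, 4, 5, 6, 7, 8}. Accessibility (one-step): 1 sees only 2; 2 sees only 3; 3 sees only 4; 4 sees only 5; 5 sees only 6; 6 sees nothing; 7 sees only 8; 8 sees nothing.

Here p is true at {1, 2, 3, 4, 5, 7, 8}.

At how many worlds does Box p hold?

1: successors {2}; p there: 2:T. ✓
2: successors {3}; p there: 3:T. ✓
3: successors {4}; p there: 4:T. ✓
4: successors {5}; p there: 5:T. ✓
5: successors {6}; p there: 6:F. ✗
6: no successors, so Box p holds vacuously. ✓
7: successors {8}; p there: 8:T. ✓
8: no successors, so Box p holds vacuously. ✓
Satisfying worlds: {1, 2, 3, 4, 6, 7, 8}.

7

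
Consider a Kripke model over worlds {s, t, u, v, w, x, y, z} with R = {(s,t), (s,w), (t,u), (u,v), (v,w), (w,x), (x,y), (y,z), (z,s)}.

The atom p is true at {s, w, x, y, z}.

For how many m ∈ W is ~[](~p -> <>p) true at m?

s: [](~p -> <>p) is F. ✓
t: [](~p -> <>p) is F. ✓
u: [](~p -> <>p) is T. ✗
v: [](~p -> <>p) is T. ✗
w: [](~p -> <>p) is T. ✗
x: [](~p -> <>p) is T. ✗
y: [](~p -> <>p) is T. ✗
z: [](~p -> <>p) is T. ✗
Satisfying worlds: {s, t}.

2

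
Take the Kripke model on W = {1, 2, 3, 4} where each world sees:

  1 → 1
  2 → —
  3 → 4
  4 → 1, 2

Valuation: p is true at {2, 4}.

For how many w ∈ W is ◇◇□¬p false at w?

1: successors {1}; ◇□¬p there: 1:T. ✓
2: no successors, so ◇◇□¬p fails. ✗
3: successors {4}; ◇□¬p there: 4:T. ✓
4: successors {1, 2}; ◇□¬p there: 1:T, 2:F. ✓
Satisfying worlds: {1, 3, 4}.
So ◇◇□¬p fails at the other 1 world.

1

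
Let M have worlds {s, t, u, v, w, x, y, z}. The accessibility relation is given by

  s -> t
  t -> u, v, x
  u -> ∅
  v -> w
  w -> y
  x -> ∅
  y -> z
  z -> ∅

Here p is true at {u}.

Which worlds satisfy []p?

s: successors {t}; p there: t:F. ✗
t: successors {u, v, x}; p there: u:T, v:F, x:F. ✗
u: no successors, so []p holds vacuously. ✓
v: successors {w}; p there: w:F. ✗
w: successors {y}; p there: y:F. ✗
x: no successors, so []p holds vacuously. ✓
y: successors {z}; p there: z:F. ✗
z: no successors, so []p holds vacuously. ✓

{u, x, z}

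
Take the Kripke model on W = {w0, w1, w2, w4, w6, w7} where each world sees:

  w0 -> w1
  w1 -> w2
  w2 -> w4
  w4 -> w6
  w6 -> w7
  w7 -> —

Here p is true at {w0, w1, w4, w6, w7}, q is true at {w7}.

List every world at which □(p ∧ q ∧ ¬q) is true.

{w7}

w0: successors {w1}; p ∧ q ∧ ¬q there: w1:F. ✗
w1: successors {w2}; p ∧ q ∧ ¬q there: w2:F. ✗
w2: successors {w4}; p ∧ q ∧ ¬q there: w4:F. ✗
w4: successors {w6}; p ∧ q ∧ ¬q there: w6:F. ✗
w6: successors {w7}; p ∧ q ∧ ¬q there: w7:F. ✗
w7: no successors, so □(p ∧ q ∧ ¬q) holds vacuously. ✓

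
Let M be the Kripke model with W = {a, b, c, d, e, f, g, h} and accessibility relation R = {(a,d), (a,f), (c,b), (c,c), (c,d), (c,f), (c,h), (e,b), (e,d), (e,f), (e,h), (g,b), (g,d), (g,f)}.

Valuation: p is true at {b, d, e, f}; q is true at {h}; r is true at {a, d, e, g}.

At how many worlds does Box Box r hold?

7

a: successors {d, f}; Box r there: d:T, f:T. ✓
b: no successors, so Box Box r holds vacuously. ✓
c: successors {b, c, d, f, h}; Box r there: b:T, c:F, d:T, f:T, h:T. ✗
d: no successors, so Box Box r holds vacuously. ✓
e: successors {b, d, f, h}; Box r there: b:T, d:T, f:T, h:T. ✓
f: no successors, so Box Box r holds vacuously. ✓
g: successors {b, d, f}; Box r there: b:T, d:T, f:T. ✓
h: no successors, so Box Box r holds vacuously. ✓
Satisfying worlds: {a, b, d, e, f, g, h}.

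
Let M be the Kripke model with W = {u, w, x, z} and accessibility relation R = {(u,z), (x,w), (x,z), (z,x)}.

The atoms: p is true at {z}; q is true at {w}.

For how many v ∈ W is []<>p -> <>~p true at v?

3

u: []<>p is F, <>~p is F. ✓
w: []<>p is T, <>~p is F. ✗
x: []<>p is F, <>~p is T. ✓
z: []<>p is T, <>~p is T. ✓
Satisfying worlds: {u, x, z}.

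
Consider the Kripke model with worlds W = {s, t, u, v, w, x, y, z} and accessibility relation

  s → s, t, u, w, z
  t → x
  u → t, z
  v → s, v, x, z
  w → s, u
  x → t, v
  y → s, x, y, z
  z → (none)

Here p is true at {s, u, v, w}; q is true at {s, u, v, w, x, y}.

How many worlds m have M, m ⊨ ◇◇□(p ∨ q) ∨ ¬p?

7

s: ◇◇□(p ∨ q) is T, ¬p is F. ✓
t: ◇◇□(p ∨ q) is T, ¬p is T. ✓
u: ◇◇□(p ∨ q) is F, ¬p is F. ✗
v: ◇◇□(p ∨ q) is T, ¬p is F. ✓
w: ◇◇□(p ∨ q) is T, ¬p is F. ✓
x: ◇◇□(p ∨ q) is T, ¬p is T. ✓
y: ◇◇□(p ∨ q) is T, ¬p is T. ✓
z: ◇◇□(p ∨ q) is F, ¬p is T. ✓
Satisfying worlds: {s, t, v, w, x, y, z}.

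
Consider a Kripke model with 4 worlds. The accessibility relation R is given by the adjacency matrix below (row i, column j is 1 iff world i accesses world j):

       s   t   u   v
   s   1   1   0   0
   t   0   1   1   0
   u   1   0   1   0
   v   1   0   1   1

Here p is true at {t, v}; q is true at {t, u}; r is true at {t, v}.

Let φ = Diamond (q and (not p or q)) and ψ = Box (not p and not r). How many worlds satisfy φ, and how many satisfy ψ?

For Diamond (q and (not p or q)):
s: successors {s, t}; q and (not p or q) there: s:F, t:T. ✓
t: successors {t, u}; q and (not p or q) there: t:T, u:T. ✓
u: successors {s, u}; q and (not p or q) there: s:F, u:T. ✓
v: successors {s, u, v}; q and (not p or q) there: s:F, u:T, v:F. ✓
— 4 worlds.
For Box (not p and not r):
s: successors {s, t}; not p and not r there: s:T, t:F. ✗
t: successors {t, u}; not p and not r there: t:F, u:T. ✗
u: successors {s, u}; not p and not r there: s:T, u:T. ✓
v: successors {s, u, v}; not p and not r there: s:T, u:T, v:F. ✗
— 1 world.

4 and 1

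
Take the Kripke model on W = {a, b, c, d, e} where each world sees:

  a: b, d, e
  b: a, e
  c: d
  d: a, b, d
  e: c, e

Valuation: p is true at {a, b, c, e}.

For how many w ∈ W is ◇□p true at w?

4

a: successors {b, d, e}; □p there: b:T, d:F, e:T. ✓
b: successors {a, e}; □p there: a:F, e:T. ✓
c: successors {d}; □p there: d:F. ✗
d: successors {a, b, d}; □p there: a:F, b:T, d:F. ✓
e: successors {c, e}; □p there: c:F, e:T. ✓
Satisfying worlds: {a, b, d, e}.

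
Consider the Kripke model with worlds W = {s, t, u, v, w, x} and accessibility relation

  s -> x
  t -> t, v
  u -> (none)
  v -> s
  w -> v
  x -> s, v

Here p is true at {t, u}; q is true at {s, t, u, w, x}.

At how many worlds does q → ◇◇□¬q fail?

5

s: q is T, ◇◇□¬q is F. ✗
t: q is T, ◇◇□¬q is F. ✗
u: q is T, ◇◇□¬q is F. ✗
v: q is F, ◇◇□¬q is F. ✓
w: q is T, ◇◇□¬q is F. ✗
x: q is T, ◇◇□¬q is F. ✗
Satisfying worlds: {v}.
So q → ◇◇□¬q fails at the other 5 worlds.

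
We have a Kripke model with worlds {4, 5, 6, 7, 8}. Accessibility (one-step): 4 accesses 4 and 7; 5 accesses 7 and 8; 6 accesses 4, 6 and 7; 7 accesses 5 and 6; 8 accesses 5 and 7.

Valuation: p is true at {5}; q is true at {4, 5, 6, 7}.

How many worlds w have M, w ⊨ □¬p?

3

4: successors {4, 7}; ¬p there: 4:T, 7:T. ✓
5: successors {7, 8}; ¬p there: 7:T, 8:T. ✓
6: successors {4, 6, 7}; ¬p there: 4:T, 6:T, 7:T. ✓
7: successors {5, 6}; ¬p there: 5:F, 6:T. ✗
8: successors {5, 7}; ¬p there: 5:F, 7:T. ✗
Satisfying worlds: {4, 5, 6}.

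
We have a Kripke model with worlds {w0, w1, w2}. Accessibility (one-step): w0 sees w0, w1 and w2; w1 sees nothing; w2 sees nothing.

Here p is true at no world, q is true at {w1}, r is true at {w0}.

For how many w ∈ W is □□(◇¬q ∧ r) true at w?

w0: successors {w0, w1, w2}; □(◇¬q ∧ r) there: w0:F, w1:T, w2:T. ✗
w1: no successors, so □□(◇¬q ∧ r) holds vacuously. ✓
w2: no successors, so □□(◇¬q ∧ r) holds vacuously. ✓
Satisfying worlds: {w1, w2}.

2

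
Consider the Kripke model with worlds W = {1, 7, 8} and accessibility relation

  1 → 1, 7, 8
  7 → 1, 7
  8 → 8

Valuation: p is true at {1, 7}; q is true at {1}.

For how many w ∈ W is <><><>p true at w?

2

1: successors {1, 7, 8}; <><>p there: 1:T, 7:T, 8:F. ✓
7: successors {1, 7}; <><>p there: 1:T, 7:T. ✓
8: successors {8}; <><>p there: 8:F. ✗
Satisfying worlds: {1, 7}.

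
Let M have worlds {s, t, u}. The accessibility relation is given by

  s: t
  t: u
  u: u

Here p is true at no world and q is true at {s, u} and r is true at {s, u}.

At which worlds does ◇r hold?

s: successors {t}; r there: t:F. ✗
t: successors {u}; r there: u:T. ✓
u: successors {u}; r there: u:T. ✓

{t, u}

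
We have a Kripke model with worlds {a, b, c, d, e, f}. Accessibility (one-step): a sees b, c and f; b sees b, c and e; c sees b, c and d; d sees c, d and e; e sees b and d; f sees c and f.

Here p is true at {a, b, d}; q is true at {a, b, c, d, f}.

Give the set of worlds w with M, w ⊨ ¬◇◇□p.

{f}

a: ◇◇□p is T. ✗
b: ◇◇□p is T. ✗
c: ◇◇□p is T. ✗
d: ◇◇□p is T. ✗
e: ◇◇□p is T. ✗
f: ◇◇□p is F. ✓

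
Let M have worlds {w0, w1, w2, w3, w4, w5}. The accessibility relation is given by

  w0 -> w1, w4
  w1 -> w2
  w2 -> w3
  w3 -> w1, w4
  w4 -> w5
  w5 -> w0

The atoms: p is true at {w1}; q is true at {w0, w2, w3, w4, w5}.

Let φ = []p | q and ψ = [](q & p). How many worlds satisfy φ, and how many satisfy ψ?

5 and 0

For []p | q:
w0: []p is F, q is T. ✓
w1: []p is F, q is F. ✗
w2: []p is F, q is T. ✓
w3: []p is F, q is T. ✓
w4: []p is F, q is T. ✓
w5: []p is F, q is T. ✓
— 5 worlds.
For [](q & p):
w0: successors {w1, w4}; q & p there: w1:F, w4:F. ✗
w1: successors {w2}; q & p there: w2:F. ✗
w2: successors {w3}; q & p there: w3:F. ✗
w3: successors {w1, w4}; q & p there: w1:F, w4:F. ✗
w4: successors {w5}; q & p there: w5:F. ✗
w5: successors {w0}; q & p there: w0:F. ✗
— 0 worlds.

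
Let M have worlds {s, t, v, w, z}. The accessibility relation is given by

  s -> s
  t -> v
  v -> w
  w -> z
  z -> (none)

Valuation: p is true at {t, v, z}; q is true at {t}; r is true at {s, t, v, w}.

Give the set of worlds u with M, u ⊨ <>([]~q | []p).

s: successors {s}; []~q | []p there: s:T. ✓
t: successors {v}; []~q | []p there: v:T. ✓
v: successors {w}; []~q | []p there: w:T. ✓
w: successors {z}; []~q | []p there: z:T. ✓
z: no successors, so <>([]~q | []p) fails. ✗

{s, t, v, w}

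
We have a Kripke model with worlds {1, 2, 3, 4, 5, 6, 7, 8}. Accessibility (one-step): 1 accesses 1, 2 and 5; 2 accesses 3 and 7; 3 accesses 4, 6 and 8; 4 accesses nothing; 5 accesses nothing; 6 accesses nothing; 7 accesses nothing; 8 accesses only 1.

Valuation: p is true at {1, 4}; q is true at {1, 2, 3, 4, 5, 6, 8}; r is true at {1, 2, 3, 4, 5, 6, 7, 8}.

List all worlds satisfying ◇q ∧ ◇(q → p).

1: ◇q is T, ◇(q → p) is T. ✓
2: ◇q is T, ◇(q → p) is T. ✓
3: ◇q is T, ◇(q → p) is T. ✓
4: ◇q is F, ◇(q → p) is F. ✗
5: ◇q is F, ◇(q → p) is F. ✗
6: ◇q is F, ◇(q → p) is F. ✗
7: ◇q is F, ◇(q → p) is F. ✗
8: ◇q is T, ◇(q → p) is T. ✓

{1, 2, 3, 8}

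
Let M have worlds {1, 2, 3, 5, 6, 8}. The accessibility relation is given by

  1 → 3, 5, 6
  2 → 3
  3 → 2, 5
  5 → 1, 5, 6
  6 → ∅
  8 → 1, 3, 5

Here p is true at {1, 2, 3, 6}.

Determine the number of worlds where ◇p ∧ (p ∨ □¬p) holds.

1: ◇p is T, p ∨ □¬p is T. ✓
2: ◇p is T, p ∨ □¬p is T. ✓
3: ◇p is T, p ∨ □¬p is T. ✓
5: ◇p is T, p ∨ □¬p is F. ✗
6: ◇p is F, p ∨ □¬p is T. ✗
8: ◇p is T, p ∨ □¬p is F. ✗
Satisfying worlds: {1, 2, 3}.

3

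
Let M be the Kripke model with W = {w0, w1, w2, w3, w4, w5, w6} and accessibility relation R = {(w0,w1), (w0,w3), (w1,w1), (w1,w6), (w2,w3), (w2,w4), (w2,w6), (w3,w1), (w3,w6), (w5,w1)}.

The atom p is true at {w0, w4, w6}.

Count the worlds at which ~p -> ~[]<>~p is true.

w0: ~p is F, ~[]<>~p is F. ✓
w1: ~p is T, ~[]<>~p is T. ✓
w2: ~p is T, ~[]<>~p is T. ✓
w3: ~p is T, ~[]<>~p is T. ✓
w4: ~p is F, ~[]<>~p is F. ✓
w5: ~p is T, ~[]<>~p is F. ✗
w6: ~p is F, ~[]<>~p is F. ✓
Satisfying worlds: {w0, w1, w2, w3, w4, w6}.

6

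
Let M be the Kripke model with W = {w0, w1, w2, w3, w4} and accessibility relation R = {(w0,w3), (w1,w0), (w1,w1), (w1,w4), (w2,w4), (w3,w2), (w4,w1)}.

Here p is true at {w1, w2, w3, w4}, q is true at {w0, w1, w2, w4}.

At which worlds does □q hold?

w0: successors {w3}; q there: w3:F. ✗
w1: successors {w0, w1, w4}; q there: w0:T, w1:T, w4:T. ✓
w2: successors {w4}; q there: w4:T. ✓
w3: successors {w2}; q there: w2:T. ✓
w4: successors {w1}; q there: w1:T. ✓

{w1, w2, w3, w4}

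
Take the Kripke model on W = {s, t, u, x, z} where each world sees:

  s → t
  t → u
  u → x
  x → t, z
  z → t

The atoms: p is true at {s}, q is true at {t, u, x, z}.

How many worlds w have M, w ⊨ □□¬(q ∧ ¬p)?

s: successors {t}; □¬(q ∧ ¬p) there: t:F. ✗
t: successors {u}; □¬(q ∧ ¬p) there: u:F. ✗
u: successors {x}; □¬(q ∧ ¬p) there: x:F. ✗
x: successors {t, z}; □¬(q ∧ ¬p) there: t:F, z:F. ✗
z: successors {t}; □¬(q ∧ ¬p) there: t:F. ✗
Satisfying worlds: ∅.

0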